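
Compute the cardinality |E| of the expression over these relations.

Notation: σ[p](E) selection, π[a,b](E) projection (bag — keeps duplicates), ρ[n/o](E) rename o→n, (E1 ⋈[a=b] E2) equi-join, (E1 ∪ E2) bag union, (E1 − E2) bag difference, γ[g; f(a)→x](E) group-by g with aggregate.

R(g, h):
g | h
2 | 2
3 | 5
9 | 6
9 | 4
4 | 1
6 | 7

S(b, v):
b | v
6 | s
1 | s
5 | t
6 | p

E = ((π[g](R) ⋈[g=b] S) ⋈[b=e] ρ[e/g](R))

Row counts bottom-up:
  R → 6
  π[g](R) → 6
  S → 4
  (π[g](R) ⋈[g=b] S) → 2
  R → 6
  ρ[e/g](R) → 6
  ((π[g](R) ⋈[g=b] S) ⋈[b=e] ρ[e/g](R)) → 2

|E| = 2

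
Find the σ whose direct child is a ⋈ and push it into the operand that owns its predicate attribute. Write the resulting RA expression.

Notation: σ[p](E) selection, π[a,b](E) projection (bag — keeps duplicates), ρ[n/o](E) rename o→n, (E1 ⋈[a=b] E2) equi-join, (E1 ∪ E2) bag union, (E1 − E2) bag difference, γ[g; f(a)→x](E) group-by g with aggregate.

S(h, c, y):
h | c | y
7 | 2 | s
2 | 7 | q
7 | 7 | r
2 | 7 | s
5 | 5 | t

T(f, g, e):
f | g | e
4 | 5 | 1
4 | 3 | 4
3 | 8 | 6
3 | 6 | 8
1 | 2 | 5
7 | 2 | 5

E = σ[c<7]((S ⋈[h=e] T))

σ filters on c, owned by the left side.
E' = (σ[c<7](S) ⋈[h=e] T)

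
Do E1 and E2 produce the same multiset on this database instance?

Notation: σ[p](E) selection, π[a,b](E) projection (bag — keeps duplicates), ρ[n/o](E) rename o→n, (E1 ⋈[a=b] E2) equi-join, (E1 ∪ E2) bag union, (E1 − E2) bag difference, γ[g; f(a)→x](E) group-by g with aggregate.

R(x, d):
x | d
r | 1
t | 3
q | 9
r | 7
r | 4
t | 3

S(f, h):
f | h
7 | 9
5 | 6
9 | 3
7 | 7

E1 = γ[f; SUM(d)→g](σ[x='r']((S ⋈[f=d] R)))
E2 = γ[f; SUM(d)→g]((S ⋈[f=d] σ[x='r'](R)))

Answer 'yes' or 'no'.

E1 per-node cardinality:
  S → 4
  R → 6
  (S ⋈[f=d] R) → 3
  σ[x='r']((S ⋈[f=d] R)) → 2
  γ[f; SUM(d)→g](σ[x='r']((S ⋈[f=d] R))) → 1
E2 per-node cardinality:
  S → 4
  R → 6
  σ[x='r'](R) → 3
  (S ⋈[f=d] σ[x='r'](R)) → 2
  γ[f; SUM(d)→g]((S ⋈[f=d] σ[x='r'](R))) → 1

E1 and E2 produce the same multiset:
f | g
7 | 14

yes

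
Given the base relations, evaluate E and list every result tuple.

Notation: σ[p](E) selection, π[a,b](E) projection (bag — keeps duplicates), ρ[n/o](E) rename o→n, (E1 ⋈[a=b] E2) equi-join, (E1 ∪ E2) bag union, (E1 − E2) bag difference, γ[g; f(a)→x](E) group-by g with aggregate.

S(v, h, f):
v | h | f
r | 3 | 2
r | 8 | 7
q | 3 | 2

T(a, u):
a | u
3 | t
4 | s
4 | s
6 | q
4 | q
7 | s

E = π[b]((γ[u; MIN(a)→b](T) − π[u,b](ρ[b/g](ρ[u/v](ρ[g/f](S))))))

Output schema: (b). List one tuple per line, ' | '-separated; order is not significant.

Subexpression sizes:
  T → 6
  γ[u; MIN(a)→b](T) → 3
  S → 3
  ρ[g/f](S) → 3
  ρ[u/v](ρ[g/f](S)) → 3
  ρ[b/g](ρ[u/v](ρ[g/f](S))) → 3
  π[u,b](ρ[b/g](ρ[u/v](ρ[g/f](S)))) → 3
  (γ[u; MIN(a)→b](T) − π[u,b](ρ[b/g](ρ[u/v](ρ[g/f](S))))) → 3
  π[b]((γ[u; MIN(a)→b](T) − π[u,b](ρ[b/g](ρ[u/v](ρ[g/f](S)))))) → 3

== RESULT ==
b
3
4
4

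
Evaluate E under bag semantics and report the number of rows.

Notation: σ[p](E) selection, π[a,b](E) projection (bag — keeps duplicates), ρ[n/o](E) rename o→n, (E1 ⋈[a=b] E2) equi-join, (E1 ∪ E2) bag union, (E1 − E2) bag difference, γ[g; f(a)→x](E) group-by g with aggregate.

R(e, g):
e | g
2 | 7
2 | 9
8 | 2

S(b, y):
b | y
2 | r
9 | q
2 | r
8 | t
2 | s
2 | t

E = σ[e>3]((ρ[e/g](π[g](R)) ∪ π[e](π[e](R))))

Stepwise |·|:
  R → 3
  π[g](R) → 3
  ρ[e/g](π[g](R)) → 3
  R → 3
  π[e](R) → 3
  π[e](π[e](R)) → 3
  (ρ[e/g](π[g](R)) ∪ π[e](π[e](R))) → 6
  σ[e>3]((ρ[e/g](π[g](R)) ∪ π[e](π[e](R)))) → 3

|E| = 3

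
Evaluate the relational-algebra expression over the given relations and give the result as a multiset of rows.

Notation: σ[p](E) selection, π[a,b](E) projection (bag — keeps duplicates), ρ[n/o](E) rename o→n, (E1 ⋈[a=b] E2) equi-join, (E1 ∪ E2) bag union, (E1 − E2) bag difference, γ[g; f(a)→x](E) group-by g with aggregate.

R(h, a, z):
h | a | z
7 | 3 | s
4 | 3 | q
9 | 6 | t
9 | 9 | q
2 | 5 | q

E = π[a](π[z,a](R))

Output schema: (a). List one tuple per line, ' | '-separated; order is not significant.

Per-node cardinality:
  R → 5
  π[z,a](R) → 5
  π[a](π[z,a](R)) → 5

== RESULT ==
a
3
3
5
6
9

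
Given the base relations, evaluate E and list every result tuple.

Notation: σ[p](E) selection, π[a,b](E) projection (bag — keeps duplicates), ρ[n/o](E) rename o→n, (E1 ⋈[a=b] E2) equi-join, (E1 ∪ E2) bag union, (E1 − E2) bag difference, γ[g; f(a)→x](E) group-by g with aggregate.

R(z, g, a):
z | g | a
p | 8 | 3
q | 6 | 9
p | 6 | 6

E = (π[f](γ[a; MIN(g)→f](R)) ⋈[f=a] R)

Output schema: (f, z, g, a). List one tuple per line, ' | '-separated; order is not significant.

Subexpression sizes:
  R → 3
  γ[a; MIN(g)→f](R) → 3
  π[f](γ[a; MIN(g)→f](R)) → 3
  R → 3
  (π[f](γ[a; MIN(g)→f](R)) ⋈[f=a] R) → 2

== RESULT ==
f | z | g | a
6 | p | 6 | 6
6 | p | 6 | 6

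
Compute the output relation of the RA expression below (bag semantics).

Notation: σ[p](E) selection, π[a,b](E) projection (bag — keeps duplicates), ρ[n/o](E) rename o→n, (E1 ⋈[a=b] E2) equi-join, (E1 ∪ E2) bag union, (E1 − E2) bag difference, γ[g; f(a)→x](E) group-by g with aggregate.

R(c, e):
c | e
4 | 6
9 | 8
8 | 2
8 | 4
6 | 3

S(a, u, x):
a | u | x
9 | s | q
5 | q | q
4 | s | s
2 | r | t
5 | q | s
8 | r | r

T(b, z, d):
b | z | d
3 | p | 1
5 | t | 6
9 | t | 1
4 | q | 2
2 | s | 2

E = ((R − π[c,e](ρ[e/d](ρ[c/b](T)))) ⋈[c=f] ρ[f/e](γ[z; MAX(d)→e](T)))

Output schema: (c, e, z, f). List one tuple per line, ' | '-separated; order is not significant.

Row counts bottom-up:
  R → 5
  T → 5
  ρ[c/b](T) → 5
  ρ[e/d](ρ[c/b](T)) → 5
  π[c,e](ρ[e/d](ρ[c/b](T))) → 5
  (R − π[c,e](ρ[e/d](ρ[c/b](T)))) → 5
  T → 5
  γ[z; MAX(d)→e](T) → 4
  ρ[f/e](γ[z; MAX(d)→e](T)) → 4
  ((R − π[c,e](ρ[e/d](ρ[c/b](T)))) ⋈[c=f] ρ[f/e](γ[z; MAX(d)→e](T))) → 1

== RESULT ==
c | e | z | f
6 | 3 | t | 6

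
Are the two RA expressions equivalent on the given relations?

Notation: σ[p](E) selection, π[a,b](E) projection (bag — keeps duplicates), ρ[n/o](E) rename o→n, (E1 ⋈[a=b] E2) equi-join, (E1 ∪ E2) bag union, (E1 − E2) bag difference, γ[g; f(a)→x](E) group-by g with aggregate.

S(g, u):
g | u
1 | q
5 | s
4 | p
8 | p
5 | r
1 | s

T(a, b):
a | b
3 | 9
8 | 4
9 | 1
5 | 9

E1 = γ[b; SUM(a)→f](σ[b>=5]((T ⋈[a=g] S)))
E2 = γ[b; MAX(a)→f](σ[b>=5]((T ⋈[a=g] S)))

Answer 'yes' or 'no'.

E1 row counts bottom-up:
  T → 4
  S → 6
  (T ⋈[a=g] S) → 3
  σ[b>=5]((T ⋈[a=g] S)) → 2
  γ[b; SUM(a)→f](σ[b>=5]((T ⋈[a=g] S))) → 1
E2 row counts bottom-up:
  T → 4
  S → 6
  (T ⋈[a=g] S) → 3
  σ[b>=5]((T ⋈[a=g] S)) → 2
  γ[b; MAX(a)→f](σ[b>=5]((T ⋈[a=g] S))) → 1

E1 result:
b | f
9 | 10
E2 result:
b | f
9 | 5
Witness: (9, 10) appears 1× in E1 but 0× in E2.

no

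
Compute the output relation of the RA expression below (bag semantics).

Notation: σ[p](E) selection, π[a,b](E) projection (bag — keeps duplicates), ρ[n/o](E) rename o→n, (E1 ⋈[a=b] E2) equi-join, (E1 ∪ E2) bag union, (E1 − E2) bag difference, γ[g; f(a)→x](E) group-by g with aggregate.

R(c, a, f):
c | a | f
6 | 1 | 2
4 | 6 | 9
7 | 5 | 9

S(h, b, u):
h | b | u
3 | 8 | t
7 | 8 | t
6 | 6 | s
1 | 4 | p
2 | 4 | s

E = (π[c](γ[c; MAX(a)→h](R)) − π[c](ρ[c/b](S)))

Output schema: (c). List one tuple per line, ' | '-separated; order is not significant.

Subexpression sizes:
  R → 3
  γ[c; MAX(a)→h](R) → 3
  π[c](γ[c; MAX(a)→h](R)) → 3
  S → 5
  ρ[c/b](S) → 5
  π[c](ρ[c/b](S)) → 5
  (π[c](γ[c; MAX(a)→h](R)) − π[c](ρ[c/b](S))) → 1

== RESULT ==
c
7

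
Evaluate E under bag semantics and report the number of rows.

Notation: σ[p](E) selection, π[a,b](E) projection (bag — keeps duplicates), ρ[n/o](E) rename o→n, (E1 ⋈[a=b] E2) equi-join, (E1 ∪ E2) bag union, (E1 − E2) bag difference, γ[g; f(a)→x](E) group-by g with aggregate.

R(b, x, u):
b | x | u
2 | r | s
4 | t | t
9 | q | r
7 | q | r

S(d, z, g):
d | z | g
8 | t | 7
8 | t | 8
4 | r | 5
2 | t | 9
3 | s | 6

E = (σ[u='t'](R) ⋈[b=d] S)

Per-node cardinality:
  R → 4
  σ[u='t'](R) → 1
  S → 5
  (σ[u='t'](R) ⋈[b=d] S) → 1

|E| = 1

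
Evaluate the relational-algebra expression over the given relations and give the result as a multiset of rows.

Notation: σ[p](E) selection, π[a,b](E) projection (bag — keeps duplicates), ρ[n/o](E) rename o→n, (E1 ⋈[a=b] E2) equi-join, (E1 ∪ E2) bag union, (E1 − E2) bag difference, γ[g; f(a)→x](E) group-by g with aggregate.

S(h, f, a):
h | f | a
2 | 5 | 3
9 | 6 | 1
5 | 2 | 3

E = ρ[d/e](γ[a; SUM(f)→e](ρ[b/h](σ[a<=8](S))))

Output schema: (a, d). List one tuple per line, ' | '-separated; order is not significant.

Subexpression sizes:
  S → 3
  σ[a<=8](S) → 3
  ρ[b/h](σ[a<=8](S)) → 3
  γ[a; SUM(f)→e](ρ[b/h](σ[a<=8](S))) → 2
  ρ[d/e](γ[a; SUM(f)→e](ρ[b/h](σ[a<=8](S)))) → 2

== RESULT ==
a | d
1 | 6
3 | 7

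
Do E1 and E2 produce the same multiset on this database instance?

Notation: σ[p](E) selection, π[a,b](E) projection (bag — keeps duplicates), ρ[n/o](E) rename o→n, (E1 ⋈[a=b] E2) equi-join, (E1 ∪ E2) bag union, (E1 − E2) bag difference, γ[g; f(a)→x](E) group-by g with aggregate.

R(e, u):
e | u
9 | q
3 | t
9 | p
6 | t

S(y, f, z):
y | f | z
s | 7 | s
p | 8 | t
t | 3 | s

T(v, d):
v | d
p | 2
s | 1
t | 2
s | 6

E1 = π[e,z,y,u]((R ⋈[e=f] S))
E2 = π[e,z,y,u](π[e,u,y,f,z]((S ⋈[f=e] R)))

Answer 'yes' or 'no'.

E1 row counts bottom-up:
  R → 4
  S → 3
  (R ⋈[e=f] S) → 1
  π[e,z,y,u]((R ⋈[e=f] S)) → 1
E2 row counts bottom-up:
  S → 3
  R → 4
  (S ⋈[f=e] R) → 1
  π[e,u,y,f,z]((S ⋈[f=e] R)) → 1
  π[e,z,y,u](π[e,u,y,f,z]((S ⋈[f=e] R))) → 1

E1 and E2 produce the same multiset:
e | z | y | u
3 | s | t | t

yes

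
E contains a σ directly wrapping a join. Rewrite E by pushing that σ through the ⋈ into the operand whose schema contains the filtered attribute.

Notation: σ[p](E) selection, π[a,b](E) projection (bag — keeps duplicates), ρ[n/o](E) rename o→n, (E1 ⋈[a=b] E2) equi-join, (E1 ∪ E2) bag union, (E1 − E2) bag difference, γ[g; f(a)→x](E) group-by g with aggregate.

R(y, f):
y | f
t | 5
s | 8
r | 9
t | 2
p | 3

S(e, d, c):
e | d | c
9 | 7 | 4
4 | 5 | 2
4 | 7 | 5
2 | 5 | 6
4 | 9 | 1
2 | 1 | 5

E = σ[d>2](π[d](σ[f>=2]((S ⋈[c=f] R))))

σ filters on f, owned by the right side.
E' = σ[d>2](π[d]((S ⋈[c=f] σ[f>=2](R))))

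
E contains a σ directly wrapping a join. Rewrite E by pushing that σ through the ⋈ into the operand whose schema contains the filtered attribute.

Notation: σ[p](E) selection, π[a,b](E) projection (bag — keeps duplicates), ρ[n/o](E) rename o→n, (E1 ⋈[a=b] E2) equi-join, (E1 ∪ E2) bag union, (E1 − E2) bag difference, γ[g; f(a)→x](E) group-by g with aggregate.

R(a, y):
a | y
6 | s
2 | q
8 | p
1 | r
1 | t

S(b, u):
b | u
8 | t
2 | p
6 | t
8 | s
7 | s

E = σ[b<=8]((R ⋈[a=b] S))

σ filters on b, owned by the right side.
E' = (R ⋈[a=b] σ[b<=8](S))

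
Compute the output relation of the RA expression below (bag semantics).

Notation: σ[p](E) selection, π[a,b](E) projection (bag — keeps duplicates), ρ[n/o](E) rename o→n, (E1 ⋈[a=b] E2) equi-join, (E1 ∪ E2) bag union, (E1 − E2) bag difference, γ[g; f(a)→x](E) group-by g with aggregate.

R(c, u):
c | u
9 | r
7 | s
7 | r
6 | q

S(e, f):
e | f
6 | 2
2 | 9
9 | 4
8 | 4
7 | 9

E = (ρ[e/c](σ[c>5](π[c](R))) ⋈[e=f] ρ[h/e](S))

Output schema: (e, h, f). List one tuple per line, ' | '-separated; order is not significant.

Stepwise |·|:
  R → 4
  π[c](R) → 4
  σ[c>5](π[c](R)) → 4
  ρ[e/c](σ[c>5](π[c](R))) → 4
  S → 5
  ρ[h/e](S) → 5
  (ρ[e/c](σ[c>5](π[c](R))) ⋈[e=f] ρ[h/e](S)) → 2

== RESULT ==
e | h | f
9 | 2 | 9
9 | 7 | 9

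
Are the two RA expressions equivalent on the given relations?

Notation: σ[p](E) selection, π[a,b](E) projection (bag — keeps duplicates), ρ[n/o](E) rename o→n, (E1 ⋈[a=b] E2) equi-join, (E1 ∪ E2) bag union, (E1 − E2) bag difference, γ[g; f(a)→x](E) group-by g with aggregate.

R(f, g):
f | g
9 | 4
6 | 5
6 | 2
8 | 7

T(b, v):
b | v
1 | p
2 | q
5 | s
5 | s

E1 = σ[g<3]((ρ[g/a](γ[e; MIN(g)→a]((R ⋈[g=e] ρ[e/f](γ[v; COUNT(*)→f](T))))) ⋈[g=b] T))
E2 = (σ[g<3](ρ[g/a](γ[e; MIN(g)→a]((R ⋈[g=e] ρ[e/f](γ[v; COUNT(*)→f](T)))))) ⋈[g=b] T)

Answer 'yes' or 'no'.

E1 row counts bottom-up:
  R → 4
  T → 4
  γ[v; COUNT(*)→f](T) → 3
  ρ[e/f](γ[v; COUNT(*)→f](T)) → 3
  (R ⋈[g=e] ρ[e/f](γ[v; COUNT(*)→f](T))) → 1
  γ[e; MIN(g)→a]((R ⋈[g=e] ρ[e/f](γ[v; COUNT(*)→f](T)))) → 1
  ρ[g/a](γ[e; MIN(g)→a]((R ⋈[g=e] ρ[e/f](γ[v; COUNT(*)→f](T))))) → 1
  T → 4
  (ρ[g/a](γ[e; MIN(g)→a]((R ⋈[g=e] ρ[e/f](γ[v; COUNT(*)→f](T))))) ⋈[g=b] T) → 1
  σ[g<3]((ρ[g/a](γ[e; MIN(g)→a]((R ⋈[g=e] ρ[e/f](γ[v; COUNT(*)→f](T))))) ⋈[g=b] T)) → 1
E2 row counts bottom-up:
  R → 4
  T → 4
  γ[v; COUNT(*)→f](T) → 3
  ρ[e/f](γ[v; COUNT(*)→f](T)) → 3
  (R ⋈[g=e] ρ[e/f](γ[v; COUNT(*)→f](T))) → 1
  γ[e; MIN(g)→a]((R ⋈[g=e] ρ[e/f](γ[v; COUNT(*)→f](T)))) → 1
  ρ[g/a](γ[e; MIN(g)→a]((R ⋈[g=e] ρ[e/f](γ[v; COUNT(*)→f](T))))) → 1
  σ[g<3](ρ[g/a](γ[e; MIN(g)→a]((R ⋈[g=e] ρ[e/f](γ[v; COUNT(*)→f](T)))))) → 1
  T → 4
  (σ[g<3](ρ[g/a](γ[e; MIN(g)→a]((R ⋈[g=e] ρ[e/f](γ[v; COUNT(*)→f](T)))))) ⋈[g=b] T) → 1

E1 and E2 produce the same multiset:
e | g | b | v
2 | 2 | 2 | q

yes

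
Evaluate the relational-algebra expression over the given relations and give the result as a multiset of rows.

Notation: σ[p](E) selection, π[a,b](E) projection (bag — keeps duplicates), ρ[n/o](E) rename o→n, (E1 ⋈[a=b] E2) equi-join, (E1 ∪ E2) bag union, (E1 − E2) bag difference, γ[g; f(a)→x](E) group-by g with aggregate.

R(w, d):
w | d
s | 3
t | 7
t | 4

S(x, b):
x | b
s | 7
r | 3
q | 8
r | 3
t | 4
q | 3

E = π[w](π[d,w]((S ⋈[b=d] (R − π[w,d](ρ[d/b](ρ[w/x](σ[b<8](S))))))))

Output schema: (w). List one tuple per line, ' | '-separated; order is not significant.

Subexpression sizes:
  S → 6
  R → 3
  S → 6
  σ[b<8](S) → 5
  ρ[w/x](σ[b<8](S)) → 5
  ρ[d/b](ρ[w/x](σ[b<8](S))) → 5
  π[w,d](ρ[d/b](ρ[w/x](σ[b<8](S)))) → 5
  (R − π[w,d](ρ[d/b](ρ[w/x](σ[b<8](S))))) → 2
  (S ⋈[b=d] (R − π[w,d](ρ[d/b](ρ[w/x](σ[b<8](S)))))) → 4
  π[d,w]((S ⋈[b=d] (R − π[w,d](ρ[d/b](ρ[w/x](σ[b<8](S))))))) → 4
  π[w](π[d,w]((S ⋈[b=d] (R − π[w,d](ρ[d/b](ρ[w/x](σ[b<8](S)))))))) → 4

== RESULT ==
w
s
s
s
t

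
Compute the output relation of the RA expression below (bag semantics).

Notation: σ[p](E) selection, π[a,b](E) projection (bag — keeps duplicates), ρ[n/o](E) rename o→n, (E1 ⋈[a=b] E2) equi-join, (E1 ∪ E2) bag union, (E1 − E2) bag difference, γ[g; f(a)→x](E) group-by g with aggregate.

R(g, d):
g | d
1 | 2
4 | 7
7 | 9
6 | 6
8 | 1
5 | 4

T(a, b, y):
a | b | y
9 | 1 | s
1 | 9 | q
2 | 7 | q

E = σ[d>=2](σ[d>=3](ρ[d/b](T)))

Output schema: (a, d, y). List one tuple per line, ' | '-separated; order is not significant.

Per-node cardinality:
  T → 3
  ρ[d/b](T) → 3
  σ[d>=3](ρ[d/b](T)) → 2
  σ[d>=2](σ[d>=3](ρ[d/b](T))) → 2

== RESULT ==
a | d | y
1 | 9 | q
2 | 7 | q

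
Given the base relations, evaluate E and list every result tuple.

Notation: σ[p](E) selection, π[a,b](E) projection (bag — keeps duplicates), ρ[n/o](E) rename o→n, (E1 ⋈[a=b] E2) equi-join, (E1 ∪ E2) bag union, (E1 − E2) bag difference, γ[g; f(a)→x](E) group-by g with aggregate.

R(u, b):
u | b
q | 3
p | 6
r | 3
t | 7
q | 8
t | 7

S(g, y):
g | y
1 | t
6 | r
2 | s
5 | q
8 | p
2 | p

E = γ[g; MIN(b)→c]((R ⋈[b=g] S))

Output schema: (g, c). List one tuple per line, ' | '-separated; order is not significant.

Row counts bottom-up:
  R → 6
  S → 6
  (R ⋈[b=g] S) → 2
  γ[g; MIN(b)→c]((R ⋈[b=g] S)) → 2

== RESULT ==
g | c
6 | 6
8 | 8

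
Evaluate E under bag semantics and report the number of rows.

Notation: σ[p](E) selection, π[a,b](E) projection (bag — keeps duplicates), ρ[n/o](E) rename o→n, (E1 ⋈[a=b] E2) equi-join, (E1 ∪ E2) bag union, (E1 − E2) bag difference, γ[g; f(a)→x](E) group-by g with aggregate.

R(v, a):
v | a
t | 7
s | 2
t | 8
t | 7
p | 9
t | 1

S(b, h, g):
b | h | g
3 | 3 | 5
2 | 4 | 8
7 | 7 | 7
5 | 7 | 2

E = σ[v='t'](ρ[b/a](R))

Per-node cardinality:
  R → 6
  ρ[b/a](R) → 6
  σ[v='t'](ρ[b/a](R)) → 4

|E| = 4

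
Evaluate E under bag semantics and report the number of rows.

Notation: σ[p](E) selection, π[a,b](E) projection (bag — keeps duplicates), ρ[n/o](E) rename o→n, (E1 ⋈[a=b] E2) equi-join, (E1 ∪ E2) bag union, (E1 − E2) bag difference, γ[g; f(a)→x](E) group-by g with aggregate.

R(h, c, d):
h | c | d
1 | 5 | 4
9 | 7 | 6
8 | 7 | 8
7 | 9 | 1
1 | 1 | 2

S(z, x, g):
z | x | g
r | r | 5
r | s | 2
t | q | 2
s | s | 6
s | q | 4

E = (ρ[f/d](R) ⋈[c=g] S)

Row counts bottom-up:
  R → 5
  ρ[f/d](R) → 5
  S → 5
  (ρ[f/d](R) ⋈[c=g] S) → 1

|E| = 1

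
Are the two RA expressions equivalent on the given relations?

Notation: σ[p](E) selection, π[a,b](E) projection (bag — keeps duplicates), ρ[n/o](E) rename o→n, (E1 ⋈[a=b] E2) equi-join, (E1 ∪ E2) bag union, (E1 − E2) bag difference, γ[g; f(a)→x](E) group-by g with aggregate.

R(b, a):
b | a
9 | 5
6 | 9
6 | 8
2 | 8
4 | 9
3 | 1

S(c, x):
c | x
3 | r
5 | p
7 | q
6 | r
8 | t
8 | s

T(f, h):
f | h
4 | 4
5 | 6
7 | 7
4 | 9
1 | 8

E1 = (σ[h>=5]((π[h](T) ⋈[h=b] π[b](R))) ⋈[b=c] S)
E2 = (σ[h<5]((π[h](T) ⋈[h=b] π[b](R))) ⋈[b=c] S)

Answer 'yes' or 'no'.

E1 stepwise |·|:
  T → 5
  π[h](T) → 5
  R → 6
  π[b](R) → 6
  (π[h](T) ⋈[h=b] π[b](R)) → 4
  σ[h>=5]((π[h](T) ⋈[h=b] π[b](R))) → 3
  S → 6
  (σ[h>=5]((π[h](T) ⋈[h=b] π[b](R))) ⋈[b=c] S) → 2
E2 stepwise |·|:
  T → 5
  π[h](T) → 5
  R → 6
  π[b](R) → 6
  (π[h](T) ⋈[h=b] π[b](R)) → 4
  σ[h<5]((π[h](T) ⋈[h=b] π[b](R))) → 1
  S → 6
  (σ[h<5]((π[h](T) ⋈[h=b] π[b](R))) ⋈[b=c] S) → 0

E1 result:
h | b | c | x
6 | 6 | 6 | r
6 | 6 | 6 | r
E2 result:
h | b | c | x
(0 rows)
Witness: (6, 6, 6, 'r') appears 2× in E1 but 0× in E2.

no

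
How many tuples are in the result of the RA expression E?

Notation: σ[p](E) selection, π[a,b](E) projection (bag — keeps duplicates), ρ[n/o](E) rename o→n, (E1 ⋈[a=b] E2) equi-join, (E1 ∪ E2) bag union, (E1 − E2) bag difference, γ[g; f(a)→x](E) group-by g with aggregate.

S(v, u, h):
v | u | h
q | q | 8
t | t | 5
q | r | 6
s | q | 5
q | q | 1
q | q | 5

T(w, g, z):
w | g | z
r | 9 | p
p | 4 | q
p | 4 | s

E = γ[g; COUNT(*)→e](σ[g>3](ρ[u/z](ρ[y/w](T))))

Row counts bottom-up:
  T → 3
  ρ[y/w](T) → 3
  ρ[u/z](ρ[y/w](T)) → 3
  σ[g>3](ρ[u/z](ρ[y/w](T))) → 3
  γ[g; COUNT(*)→e](σ[g>3](ρ[u/z](ρ[y/w](T)))) → 2

|E| = 2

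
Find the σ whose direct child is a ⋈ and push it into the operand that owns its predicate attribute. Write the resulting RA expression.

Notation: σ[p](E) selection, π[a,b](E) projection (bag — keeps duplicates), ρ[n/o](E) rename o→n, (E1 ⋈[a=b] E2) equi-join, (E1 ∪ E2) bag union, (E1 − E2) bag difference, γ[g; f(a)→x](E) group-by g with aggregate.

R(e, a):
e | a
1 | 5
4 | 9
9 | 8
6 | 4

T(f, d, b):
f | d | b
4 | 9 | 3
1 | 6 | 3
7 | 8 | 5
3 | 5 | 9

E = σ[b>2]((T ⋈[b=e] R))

σ filters on b, owned by the left side.
E' = (σ[b>2](T) ⋈[b=e] R)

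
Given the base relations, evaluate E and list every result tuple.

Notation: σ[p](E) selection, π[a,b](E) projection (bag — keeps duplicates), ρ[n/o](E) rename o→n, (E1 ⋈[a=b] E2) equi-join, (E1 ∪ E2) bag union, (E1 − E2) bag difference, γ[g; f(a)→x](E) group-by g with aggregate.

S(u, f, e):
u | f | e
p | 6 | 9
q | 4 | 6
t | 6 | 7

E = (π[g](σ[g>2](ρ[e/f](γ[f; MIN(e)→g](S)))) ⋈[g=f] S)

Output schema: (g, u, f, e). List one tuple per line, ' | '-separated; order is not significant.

Row counts bottom-up:
  S → 3
  γ[f; MIN(e)→g](S) → 2
  ρ[e/f](γ[f; MIN(e)→g](S)) → 2
  σ[g>2](ρ[e/f](γ[f; MIN(e)→g](S))) → 2
  π[g](σ[g>2](ρ[e/f](γ[f; MIN(e)→g](S)))) → 2
  S → 3
  (π[g](σ[g>2](ρ[e/f](γ[f; MIN(e)→g](S)))) ⋈[g=f] S) → 2

== RESULT ==
g | u | f | e
6 | p | 6 | 9
6 | t | 6 | 7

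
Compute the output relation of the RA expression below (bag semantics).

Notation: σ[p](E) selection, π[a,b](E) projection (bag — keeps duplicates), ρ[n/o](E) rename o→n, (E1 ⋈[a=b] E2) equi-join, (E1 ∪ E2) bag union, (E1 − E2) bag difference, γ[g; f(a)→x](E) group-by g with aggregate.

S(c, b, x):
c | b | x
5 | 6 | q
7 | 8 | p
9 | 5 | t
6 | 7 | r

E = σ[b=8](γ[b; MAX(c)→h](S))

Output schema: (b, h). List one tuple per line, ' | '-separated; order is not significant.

Per-node cardinality:
  S → 4
  γ[b; MAX(c)→h](S) → 4
  σ[b=8](γ[b; MAX(c)→h](S)) → 1

== RESULT ==
b | h
8 | 7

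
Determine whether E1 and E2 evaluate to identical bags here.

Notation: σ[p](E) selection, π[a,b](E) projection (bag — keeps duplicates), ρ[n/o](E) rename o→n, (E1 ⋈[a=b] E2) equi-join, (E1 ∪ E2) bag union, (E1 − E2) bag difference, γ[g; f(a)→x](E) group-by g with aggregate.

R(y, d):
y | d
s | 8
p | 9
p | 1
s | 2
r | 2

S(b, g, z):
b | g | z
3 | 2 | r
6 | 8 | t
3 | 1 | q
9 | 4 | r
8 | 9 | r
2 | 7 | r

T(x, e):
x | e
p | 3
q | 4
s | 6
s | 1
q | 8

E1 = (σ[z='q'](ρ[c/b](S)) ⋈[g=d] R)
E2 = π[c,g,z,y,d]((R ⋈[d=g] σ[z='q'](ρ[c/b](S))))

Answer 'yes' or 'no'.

E1 row counts bottom-up:
  S → 6
  ρ[c/b](S) → 6
  σ[z='q'](ρ[c/b](S)) → 1
  R → 5
  (σ[z='q'](ρ[c/b](S)) ⋈[g=d] R) → 1
E2 row counts bottom-up:
  R → 5
  S → 6
  ρ[c/b](S) → 6
  σ[z='q'](ρ[c/b](S)) → 1
  (R ⋈[d=g] σ[z='q'](ρ[c/b](S))) → 1
  π[c,g,z,y,d]((R ⋈[d=g] σ[z='q'](ρ[c/b](S)))) → 1

E1 and E2 produce the same multiset:
c | g | z | y | d
3 | 1 | q | p | 1

yes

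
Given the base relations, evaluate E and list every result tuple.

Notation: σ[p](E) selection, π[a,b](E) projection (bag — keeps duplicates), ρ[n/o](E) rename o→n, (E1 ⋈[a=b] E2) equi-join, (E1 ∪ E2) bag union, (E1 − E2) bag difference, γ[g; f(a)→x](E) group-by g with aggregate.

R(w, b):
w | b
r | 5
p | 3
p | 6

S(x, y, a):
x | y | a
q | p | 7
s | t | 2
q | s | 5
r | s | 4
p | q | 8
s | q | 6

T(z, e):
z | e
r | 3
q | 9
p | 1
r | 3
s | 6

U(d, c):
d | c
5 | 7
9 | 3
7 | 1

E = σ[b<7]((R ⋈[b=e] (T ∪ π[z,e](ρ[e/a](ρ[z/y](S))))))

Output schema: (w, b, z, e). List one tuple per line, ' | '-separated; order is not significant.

Per-node cardinality:
  R → 3
  T → 5
  S → 6
  ρ[z/y](S) → 6
  ρ[e/a](ρ[z/y](S)) → 6
  π[z,e](ρ[e/a](ρ[z/y](S))) → 6
  (T ∪ π[z,e](ρ[e/a](ρ[z/y](S)))) → 11
  (R ⋈[b=e] (T ∪ π[z,e](ρ[e/a](ρ[z/y](S))))) → 5
  σ[b<7]((R ⋈[b=e] (T ∪ π[z,e](ρ[e/a](ρ[z/y](S)))))) → 5

== RESULT ==
w | b | z | e
p | 3 | r | 3
p | 3 | r | 3
p | 6 | q | 6
p | 6 | s | 6
r | 5 | s | 5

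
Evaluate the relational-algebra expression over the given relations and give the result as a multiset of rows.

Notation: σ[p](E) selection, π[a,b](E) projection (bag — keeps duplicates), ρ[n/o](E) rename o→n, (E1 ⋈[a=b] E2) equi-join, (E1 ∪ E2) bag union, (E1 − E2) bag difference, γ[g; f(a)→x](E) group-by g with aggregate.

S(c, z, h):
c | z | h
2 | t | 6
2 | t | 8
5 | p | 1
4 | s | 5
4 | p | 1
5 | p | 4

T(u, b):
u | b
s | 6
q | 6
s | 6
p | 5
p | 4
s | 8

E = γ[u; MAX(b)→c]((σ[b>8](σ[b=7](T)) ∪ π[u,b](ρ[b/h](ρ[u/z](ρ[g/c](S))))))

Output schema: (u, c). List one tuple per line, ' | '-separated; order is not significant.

Per-node cardinality:
  T → 6
  σ[b=7](T) → 0
  σ[b>8](σ[b=7](T)) → 0
  S → 6
  ρ[g/c](S) → 6
  ρ[u/z](ρ[g/c](S)) → 6
  ρ[b/h](ρ[u/z](ρ[g/c](S))) → 6
  π[u,b](ρ[b/h](ρ[u/z](ρ[g/c](S)))) → 6
  (σ[b>8](σ[b=7](T)) ∪ π[u,b](ρ[b/h](ρ[u/z](ρ[g/c](S))))) → 6
  γ[u; MAX(b)→c]((σ[b>8](σ[b=7](T)) ∪ π[u,b](ρ[b/h](ρ[u/z](ρ[g/c](S)))))) → 3

== RESULT ==
u | c
p | 4
s | 5
t | 8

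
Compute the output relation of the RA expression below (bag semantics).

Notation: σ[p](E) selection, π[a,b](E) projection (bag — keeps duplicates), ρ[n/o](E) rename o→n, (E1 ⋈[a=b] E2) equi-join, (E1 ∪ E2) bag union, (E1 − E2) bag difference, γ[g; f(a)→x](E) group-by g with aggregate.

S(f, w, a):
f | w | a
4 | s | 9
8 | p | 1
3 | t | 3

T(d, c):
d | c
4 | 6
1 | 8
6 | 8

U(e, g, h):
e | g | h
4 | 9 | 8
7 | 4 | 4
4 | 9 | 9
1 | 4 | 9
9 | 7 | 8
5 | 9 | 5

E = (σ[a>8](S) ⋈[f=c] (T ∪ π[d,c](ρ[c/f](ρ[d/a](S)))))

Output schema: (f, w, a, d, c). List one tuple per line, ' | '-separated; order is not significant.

Row counts bottom-up:
  S → 3
  σ[a>8](S) → 1
  T → 3
  S → 3
  ρ[d/a](S) → 3
  ρ[c/f](ρ[d/a](S)) → 3
  π[d,c](ρ[c/f](ρ[d/a](S))) → 3
  (T ∪ π[d,c](ρ[c/f](ρ[d/a](S)))) → 6
  (σ[a>8](S) ⋈[f=c] (T ∪ π[d,c](ρ[c/f](ρ[d/a](S))))) → 1

== RESULT ==
f | w | a | d | c
4 | s | 9 | 9 | 4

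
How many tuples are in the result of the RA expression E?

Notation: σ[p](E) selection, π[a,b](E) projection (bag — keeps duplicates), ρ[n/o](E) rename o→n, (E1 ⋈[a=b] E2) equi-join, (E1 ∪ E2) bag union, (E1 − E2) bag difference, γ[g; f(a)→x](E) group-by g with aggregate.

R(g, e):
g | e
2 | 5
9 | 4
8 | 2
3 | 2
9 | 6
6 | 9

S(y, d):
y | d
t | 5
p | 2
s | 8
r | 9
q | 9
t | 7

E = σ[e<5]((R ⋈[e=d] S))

Row counts bottom-up:
  R → 6
  S → 6
  (R ⋈[e=d] S) → 5
  σ[e<5]((R ⋈[e=d] S)) → 2

|E| = 2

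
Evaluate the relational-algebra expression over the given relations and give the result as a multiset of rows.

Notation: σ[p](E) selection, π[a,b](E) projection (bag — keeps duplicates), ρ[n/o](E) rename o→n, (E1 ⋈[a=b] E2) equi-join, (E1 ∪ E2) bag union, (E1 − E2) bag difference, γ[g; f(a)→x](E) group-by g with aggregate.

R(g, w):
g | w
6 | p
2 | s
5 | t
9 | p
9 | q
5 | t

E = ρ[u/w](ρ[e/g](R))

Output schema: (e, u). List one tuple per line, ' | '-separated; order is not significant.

Per-node cardinality:
  R → 6
  ρ[e/g](R) → 6
  ρ[u/w](ρ[e/g](R)) → 6

== RESULT ==
e | u
2 | s
5 | t
5 | t
6 | p
9 | p
9 | q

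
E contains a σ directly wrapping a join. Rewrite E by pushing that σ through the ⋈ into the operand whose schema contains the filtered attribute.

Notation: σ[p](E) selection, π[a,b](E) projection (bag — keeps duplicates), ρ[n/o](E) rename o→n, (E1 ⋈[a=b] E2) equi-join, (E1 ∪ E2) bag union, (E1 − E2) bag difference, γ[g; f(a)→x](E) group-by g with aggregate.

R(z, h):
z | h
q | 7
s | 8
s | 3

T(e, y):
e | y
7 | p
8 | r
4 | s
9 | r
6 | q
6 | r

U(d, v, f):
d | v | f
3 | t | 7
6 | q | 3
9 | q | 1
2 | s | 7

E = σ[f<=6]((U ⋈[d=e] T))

σ filters on f, owned by the left side.
E' = (σ[f<=6](U) ⋈[d=e] T)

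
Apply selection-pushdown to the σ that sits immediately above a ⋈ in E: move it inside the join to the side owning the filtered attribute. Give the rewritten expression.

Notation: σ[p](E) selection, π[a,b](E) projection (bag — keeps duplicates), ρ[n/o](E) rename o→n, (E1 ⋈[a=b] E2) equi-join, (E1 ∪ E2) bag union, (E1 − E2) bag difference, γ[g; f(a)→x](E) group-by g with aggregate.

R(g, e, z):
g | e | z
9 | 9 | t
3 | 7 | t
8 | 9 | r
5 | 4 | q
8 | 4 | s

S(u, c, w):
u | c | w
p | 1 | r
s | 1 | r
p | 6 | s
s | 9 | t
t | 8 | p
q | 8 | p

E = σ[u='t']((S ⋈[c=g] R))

σ filters on u, owned by the left side.
E' = (σ[u='t'](S) ⋈[c=g] R)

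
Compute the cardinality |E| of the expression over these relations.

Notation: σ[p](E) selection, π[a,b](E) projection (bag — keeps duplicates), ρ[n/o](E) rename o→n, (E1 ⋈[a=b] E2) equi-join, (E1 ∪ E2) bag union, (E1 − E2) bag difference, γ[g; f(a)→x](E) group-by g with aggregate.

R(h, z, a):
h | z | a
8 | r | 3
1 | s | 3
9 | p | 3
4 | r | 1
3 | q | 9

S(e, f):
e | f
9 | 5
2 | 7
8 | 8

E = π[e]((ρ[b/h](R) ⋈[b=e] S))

Stepwise |·|:
  R → 5
  ρ[b/h](R) → 5
  S → 3
  (ρ[b/h](R) ⋈[b=e] S) → 2
  π[e]((ρ[b/h](R) ⋈[b=e] S)) → 2

|E| = 2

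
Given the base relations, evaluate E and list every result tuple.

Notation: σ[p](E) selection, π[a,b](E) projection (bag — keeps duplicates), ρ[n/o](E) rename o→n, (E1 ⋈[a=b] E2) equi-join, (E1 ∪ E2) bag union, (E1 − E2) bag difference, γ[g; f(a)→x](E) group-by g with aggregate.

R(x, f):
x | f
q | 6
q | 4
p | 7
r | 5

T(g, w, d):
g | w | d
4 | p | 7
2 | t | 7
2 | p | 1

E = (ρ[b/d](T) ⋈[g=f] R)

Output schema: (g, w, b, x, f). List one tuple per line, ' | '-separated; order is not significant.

Subexpression sizes:
  T → 3
  ρ[b/d](T) → 3
  R → 4
  (ρ[b/d](T) ⋈[g=f] R) → 1

== RESULT ==
g | w | b | x | f
4 | p | 7 | q | 4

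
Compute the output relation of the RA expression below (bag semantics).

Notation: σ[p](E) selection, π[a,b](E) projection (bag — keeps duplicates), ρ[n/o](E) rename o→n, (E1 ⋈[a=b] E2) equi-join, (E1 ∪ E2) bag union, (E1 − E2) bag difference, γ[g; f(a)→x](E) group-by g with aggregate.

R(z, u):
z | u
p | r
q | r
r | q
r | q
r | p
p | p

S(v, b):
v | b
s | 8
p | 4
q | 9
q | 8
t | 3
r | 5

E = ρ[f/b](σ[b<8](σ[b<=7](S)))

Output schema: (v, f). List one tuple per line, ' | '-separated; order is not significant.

Subexpression sizes:
  S → 6
  σ[b<=7](S) → 3
  σ[b<8](σ[b<=7](S)) → 3
  ρ[f/b](σ[b<8](σ[b<=7](S))) → 3

== RESULT ==
v | f
p | 4
r | 5
t | 3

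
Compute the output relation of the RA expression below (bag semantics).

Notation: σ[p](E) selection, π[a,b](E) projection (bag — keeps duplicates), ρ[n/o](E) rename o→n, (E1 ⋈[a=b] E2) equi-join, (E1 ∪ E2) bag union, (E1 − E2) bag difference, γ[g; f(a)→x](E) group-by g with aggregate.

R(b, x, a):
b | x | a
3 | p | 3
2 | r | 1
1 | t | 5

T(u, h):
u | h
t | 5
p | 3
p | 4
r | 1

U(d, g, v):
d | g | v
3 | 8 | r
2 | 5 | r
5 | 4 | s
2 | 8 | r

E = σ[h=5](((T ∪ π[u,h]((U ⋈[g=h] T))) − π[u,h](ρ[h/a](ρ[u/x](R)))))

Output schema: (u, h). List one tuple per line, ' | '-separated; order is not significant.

Row counts bottom-up:
  T → 4
  U → 4
  T → 4
  (U ⋈[g=h] T) → 2
  π[u,h]((U ⋈[g=h] T)) → 2
  (T ∪ π[u,h]((U ⋈[g=h] T))) → 6
  R → 3
  ρ[u/x](R) → 3
  ρ[h/a](ρ[u/x](R)) → 3
  π[u,h](ρ[h/a](ρ[u/x](R))) → 3
  ((T ∪ π[u,h]((U ⋈[g=h] T))) − π[u,h](ρ[h/a](ρ[u/x](R)))) → 3
  σ[h=5](((T ∪ π[u,h]((U ⋈[g=h] T))) − π[u,h](ρ[h/a](ρ[u/x](R))))) → 1

== RESULT ==
u | h
t | 5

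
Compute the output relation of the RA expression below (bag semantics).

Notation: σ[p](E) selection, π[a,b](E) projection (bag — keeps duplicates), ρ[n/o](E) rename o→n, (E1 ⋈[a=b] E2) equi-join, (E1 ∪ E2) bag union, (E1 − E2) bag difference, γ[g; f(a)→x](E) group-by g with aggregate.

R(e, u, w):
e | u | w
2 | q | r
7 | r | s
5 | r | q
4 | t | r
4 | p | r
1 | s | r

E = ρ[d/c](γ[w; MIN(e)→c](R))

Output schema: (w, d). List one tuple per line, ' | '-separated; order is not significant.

Row counts bottom-up:
  R → 6
  γ[w; MIN(e)→c](R) → 3
  ρ[d/c](γ[w; MIN(e)→c](R)) → 3

== RESULT ==
w | d
q | 5
r | 1
s | 7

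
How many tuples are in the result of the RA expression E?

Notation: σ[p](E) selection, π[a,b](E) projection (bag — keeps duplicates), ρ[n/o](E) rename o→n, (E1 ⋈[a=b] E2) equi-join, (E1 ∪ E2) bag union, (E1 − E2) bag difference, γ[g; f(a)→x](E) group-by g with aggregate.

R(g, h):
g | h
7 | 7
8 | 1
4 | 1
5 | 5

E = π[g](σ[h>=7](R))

Per-node cardinality:
  R → 4
  σ[h>=7](R) → 1
  π[g](σ[h>=7](R)) → 1

|E| = 1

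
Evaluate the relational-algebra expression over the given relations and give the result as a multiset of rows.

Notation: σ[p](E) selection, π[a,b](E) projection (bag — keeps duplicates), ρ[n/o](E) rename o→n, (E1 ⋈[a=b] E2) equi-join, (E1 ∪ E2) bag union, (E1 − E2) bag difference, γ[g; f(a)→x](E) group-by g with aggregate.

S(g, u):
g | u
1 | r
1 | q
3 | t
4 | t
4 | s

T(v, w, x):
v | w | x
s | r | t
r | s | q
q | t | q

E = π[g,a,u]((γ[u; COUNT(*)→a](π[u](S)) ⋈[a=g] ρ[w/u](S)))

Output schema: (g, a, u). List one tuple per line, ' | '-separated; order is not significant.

Row counts bottom-up:
  S → 5
  π[u](S) → 5
  γ[u; COUNT(*)→a](π[u](S)) → 4
  S → 5
  ρ[w/u](S) → 5
  (γ[u; COUNT(*)→a](π[u](S)) ⋈[a=g] ρ[w/u](S)) → 6
  π[g,a,u]((γ[u; COUNT(*)→a](π[u](S)) ⋈[a=g] ρ[w/u](S))) → 6

== RESULT ==
g | a | u
1 | 1 | q
1 | 1 | q
1 | 1 | r
1 | 1 | r
1 | 1 | s
1 | 1 | s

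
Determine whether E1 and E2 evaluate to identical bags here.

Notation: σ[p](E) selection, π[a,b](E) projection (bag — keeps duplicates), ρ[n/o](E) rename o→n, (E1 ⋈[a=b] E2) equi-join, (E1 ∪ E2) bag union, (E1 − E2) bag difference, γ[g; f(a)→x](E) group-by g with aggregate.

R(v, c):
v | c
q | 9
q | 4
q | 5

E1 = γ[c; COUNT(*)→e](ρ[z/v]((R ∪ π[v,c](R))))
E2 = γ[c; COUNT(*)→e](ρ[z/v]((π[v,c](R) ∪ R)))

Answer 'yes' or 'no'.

E1 subexpression sizes:
  R → 3
  R → 3
  π[v,c](R) → 3
  (R ∪ π[v,c](R)) → 6
  ρ[z/v]((R ∪ π[v,c](R))) → 6
  γ[c; COUNT(*)→e](ρ[z/v]((R ∪ π[v,c](R)))) → 3
E2 subexpression sizes:
  R → 3
  π[v,c](R) → 3
  R → 3
  (π[v,c](R) ∪ R) → 6
  ρ[z/v]((π[v,c](R) ∪ R)) → 6
  γ[c; COUNT(*)→e](ρ[z/v]((π[v,c](R) ∪ R))) → 3

E1 and E2 produce the same multiset:
c | e
4 | 2
5 | 2
9 | 2

yes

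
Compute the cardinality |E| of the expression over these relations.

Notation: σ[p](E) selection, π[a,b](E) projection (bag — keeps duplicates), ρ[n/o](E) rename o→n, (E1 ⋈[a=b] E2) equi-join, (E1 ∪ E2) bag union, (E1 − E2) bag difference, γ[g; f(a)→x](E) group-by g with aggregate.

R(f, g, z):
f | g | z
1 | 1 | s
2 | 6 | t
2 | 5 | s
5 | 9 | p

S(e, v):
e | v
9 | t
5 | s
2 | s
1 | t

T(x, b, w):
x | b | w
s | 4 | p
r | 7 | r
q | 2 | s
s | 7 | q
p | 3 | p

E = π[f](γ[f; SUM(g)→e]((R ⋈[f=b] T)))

Per-node cardinality:
  R → 4
  T → 5
  (R ⋈[f=b] T) → 2
  γ[f; SUM(g)→e]((R ⋈[f=b] T)) → 1
  π[f](γ[f; SUM(g)→e]((R ⋈[f=b] T))) → 1

|E| = 1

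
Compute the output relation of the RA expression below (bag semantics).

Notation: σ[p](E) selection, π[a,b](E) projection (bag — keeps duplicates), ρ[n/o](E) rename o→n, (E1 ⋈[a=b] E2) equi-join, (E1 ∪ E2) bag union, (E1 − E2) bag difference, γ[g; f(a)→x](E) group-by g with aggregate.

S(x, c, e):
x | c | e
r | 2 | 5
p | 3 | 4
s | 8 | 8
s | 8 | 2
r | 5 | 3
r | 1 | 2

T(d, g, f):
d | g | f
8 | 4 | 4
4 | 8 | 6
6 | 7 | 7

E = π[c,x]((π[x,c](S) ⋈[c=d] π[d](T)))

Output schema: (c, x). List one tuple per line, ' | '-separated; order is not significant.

Stepwise |·|:
  S → 6
  π[x,c](S) → 6
  T → 3
  π[d](T) → 3
  (π[x,c](S) ⋈[c=d] π[d](T)) → 2
  π[c,x]((π[x,c](S) ⋈[c=d] π[d](T))) → 2

== RESULT ==
c | x
8 | s
8 | s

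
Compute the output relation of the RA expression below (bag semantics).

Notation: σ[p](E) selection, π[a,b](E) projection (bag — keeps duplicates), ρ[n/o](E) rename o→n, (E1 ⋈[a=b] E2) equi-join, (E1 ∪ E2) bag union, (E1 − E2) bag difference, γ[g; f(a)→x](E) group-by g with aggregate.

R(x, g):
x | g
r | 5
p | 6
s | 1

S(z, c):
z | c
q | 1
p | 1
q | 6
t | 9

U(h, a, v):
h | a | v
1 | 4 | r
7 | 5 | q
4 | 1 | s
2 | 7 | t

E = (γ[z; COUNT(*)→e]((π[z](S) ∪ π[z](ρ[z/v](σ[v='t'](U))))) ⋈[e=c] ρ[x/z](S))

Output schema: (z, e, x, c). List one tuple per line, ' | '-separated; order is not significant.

Stepwise |·|:
  S → 4
  π[z](S) → 4
  U → 4
  σ[v='t'](U) → 1
  ρ[z/v](σ[v='t'](U)) → 1
  π[z](ρ[z/v](σ[v='t'](U))) → 1
  (π[z](S) ∪ π[z](ρ[z/v](σ[v='t'](U)))) → 5
  γ[z; COUNT(*)→e]((π[z](S) ∪ π[z](ρ[z/v](σ[v='t'](U))))) → 3
  S → 4
  ρ[x/z](S) → 4
  (γ[z; COUNT(*)→e]((π[z](S) ∪ π[z](ρ[z/v](σ[v='t'](U))))) ⋈[e=c] ρ[x/z](S)) → 2

== RESULT ==
z | e | x | c
p | 1 | p | 1
p | 1 | q | 1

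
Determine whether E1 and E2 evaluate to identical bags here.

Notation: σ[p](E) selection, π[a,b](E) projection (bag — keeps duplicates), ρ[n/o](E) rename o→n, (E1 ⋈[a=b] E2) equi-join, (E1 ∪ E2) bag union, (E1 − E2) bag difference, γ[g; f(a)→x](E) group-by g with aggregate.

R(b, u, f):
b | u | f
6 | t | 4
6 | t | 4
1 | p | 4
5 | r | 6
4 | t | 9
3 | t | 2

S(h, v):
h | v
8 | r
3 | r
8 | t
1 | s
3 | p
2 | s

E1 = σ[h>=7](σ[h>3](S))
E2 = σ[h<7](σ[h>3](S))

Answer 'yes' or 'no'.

E1 row counts bottom-up:
  S → 6
  σ[h>3](S) → 2
  σ[h>=7](σ[h>3](S)) → 2
E2 row counts bottom-up:
  S → 6
  σ[h>3](S) → 2
  σ[h<7](σ[h>3](S)) → 0

E1 result:
h | v
8 | r
8 | t
E2 result:
h | v
(0 rows)
Witness: (8, 't') appears 1× in E1 but 0× in E2.

no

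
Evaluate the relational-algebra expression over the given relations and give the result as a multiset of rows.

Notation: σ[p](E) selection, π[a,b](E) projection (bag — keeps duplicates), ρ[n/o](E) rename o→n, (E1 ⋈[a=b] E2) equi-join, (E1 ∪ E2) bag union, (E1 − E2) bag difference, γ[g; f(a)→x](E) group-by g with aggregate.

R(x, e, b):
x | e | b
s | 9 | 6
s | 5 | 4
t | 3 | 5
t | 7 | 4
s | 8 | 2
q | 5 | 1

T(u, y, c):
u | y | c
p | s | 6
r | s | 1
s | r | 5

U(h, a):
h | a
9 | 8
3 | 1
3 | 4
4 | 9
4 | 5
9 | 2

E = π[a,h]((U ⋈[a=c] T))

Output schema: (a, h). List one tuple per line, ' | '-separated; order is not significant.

Row counts bottom-up:
  U → 6
  T → 3
  (U ⋈[a=c] T) → 2
  π[a,h]((U ⋈[a=c] T)) → 2

== RESULT ==
a | h
1 | 3
5 | 4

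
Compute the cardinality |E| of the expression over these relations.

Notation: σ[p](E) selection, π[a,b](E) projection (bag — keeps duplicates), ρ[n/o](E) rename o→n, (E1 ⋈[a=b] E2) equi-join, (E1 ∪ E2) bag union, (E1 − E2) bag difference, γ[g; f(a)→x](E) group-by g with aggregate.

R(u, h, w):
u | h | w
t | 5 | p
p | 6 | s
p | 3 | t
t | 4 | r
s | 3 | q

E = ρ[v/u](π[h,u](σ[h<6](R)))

Per-node cardinality:
  R → 5
  σ[h<6](R) → 4
  π[h,u](σ[h<6](R)) → 4
  ρ[v/u](π[h,u](σ[h<6](R))) → 4

|E| = 4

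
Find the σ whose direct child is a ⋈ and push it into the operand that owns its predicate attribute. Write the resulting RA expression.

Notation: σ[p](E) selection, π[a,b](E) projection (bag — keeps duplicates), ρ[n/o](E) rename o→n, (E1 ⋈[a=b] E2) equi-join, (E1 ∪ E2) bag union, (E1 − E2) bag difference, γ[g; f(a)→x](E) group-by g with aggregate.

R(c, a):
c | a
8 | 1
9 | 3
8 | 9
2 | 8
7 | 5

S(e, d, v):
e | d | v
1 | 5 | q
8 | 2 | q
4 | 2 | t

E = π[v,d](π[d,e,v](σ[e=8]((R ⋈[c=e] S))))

σ filters on e, owned by the right side.
E' = π[v,d](π[d,e,v]((R ⋈[c=e] σ[e=8](S))))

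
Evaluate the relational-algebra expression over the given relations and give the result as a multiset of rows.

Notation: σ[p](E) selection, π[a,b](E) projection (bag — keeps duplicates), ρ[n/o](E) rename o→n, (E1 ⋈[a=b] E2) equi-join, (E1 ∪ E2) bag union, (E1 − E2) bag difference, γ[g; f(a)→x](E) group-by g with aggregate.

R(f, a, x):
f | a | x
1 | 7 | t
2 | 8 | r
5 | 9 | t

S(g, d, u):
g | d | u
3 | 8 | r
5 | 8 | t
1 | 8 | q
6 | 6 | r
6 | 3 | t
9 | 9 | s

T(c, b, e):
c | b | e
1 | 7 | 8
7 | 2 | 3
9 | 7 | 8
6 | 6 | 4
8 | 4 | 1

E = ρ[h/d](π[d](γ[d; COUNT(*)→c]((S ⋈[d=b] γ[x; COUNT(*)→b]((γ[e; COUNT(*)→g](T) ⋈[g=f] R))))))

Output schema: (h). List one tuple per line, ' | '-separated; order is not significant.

Stepwise |·|:
  S → 6
  T → 5
  γ[e; COUNT(*)→g](T) → 4
  R → 3
  (γ[e; COUNT(*)→g](T) ⋈[g=f] R) → 4
  γ[x; COUNT(*)→b]((γ[e; COUNT(*)→g](T) ⋈[g=f] R)) → 2
  (S ⋈[d=b] γ[x; COUNT(*)→b]((γ[e; COUNT(*)→g](T) ⋈[g=f] R))) → 1
  γ[d; COUNT(*)→c]((S ⋈[d=b] γ[x; COUNT(*)→b]((γ[e; COUNT(*)→g](T) ⋈[g=f] R)))) → 1
  π[d](γ[d; COUNT(*)→c]((S ⋈[d=b] γ[x; COUNT(*)→b]((γ[e; COUNT(*)→g](T) ⋈[g=f] R))))) → 1
  ρ[h/d](π[d](γ[d; COUNT(*)→c]((S ⋈[d=b] γ[x; COUNT(*)→b]((γ[e; COUNT(*)→g](T) ⋈[g=f] R)))))) → 1

== RESULT ==
h
3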